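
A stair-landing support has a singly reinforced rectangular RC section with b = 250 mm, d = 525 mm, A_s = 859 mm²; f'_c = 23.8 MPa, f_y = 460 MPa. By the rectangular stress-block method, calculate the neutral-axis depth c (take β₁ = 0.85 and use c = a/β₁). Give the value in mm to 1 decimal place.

c ≈ 91.9 mm

T = A_s f_y = 859 × 460 = 395140 N = 395.14 kN.
Setting C = 0.85 f'_c a b equal to T: a = 395140/(0.85 × 23.8 × 250) = 78.130 mm.
With β₁ = 0.85, c = a/β₁ = 78.130/0.85 = 91.9 mm.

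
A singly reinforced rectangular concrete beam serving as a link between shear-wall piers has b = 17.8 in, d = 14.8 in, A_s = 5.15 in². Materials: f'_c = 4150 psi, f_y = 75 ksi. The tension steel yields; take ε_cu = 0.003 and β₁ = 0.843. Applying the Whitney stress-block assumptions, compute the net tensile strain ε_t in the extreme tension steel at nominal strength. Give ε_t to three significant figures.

a = A_s f_y/(0.85 f'_c b) = 6.152 in.
β₁ = 0.843, so c = a/β₁ = 6.152/0.843 = 7.298 in.
From the linear strain diagram with ε_cu = 0.003: ε_t = 0.003 (d − c)/c = 0.003 × (14.8 − 7.298)/7.298 = 0.00308.
ε_t < 0.004 — the section is over-reinforced for flexure under ACI limits.

ε_t ≈ 0.00308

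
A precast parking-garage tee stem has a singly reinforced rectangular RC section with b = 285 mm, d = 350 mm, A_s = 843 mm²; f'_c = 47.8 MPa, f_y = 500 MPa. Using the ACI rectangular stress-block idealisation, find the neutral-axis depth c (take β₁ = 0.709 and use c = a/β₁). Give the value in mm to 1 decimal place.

c ≈ 51.3 mm

T = A_s f_y = 843 × 500 = 421500 N = 421.5 kN.
Setting C = 0.85 f'_c a b equal to T: a = 421500/(0.85 × 47.8 × 285) = 36.400 mm.
With β₁ = 0.709, c = a/β₁ = 36.400/0.709 = 51.3 mm.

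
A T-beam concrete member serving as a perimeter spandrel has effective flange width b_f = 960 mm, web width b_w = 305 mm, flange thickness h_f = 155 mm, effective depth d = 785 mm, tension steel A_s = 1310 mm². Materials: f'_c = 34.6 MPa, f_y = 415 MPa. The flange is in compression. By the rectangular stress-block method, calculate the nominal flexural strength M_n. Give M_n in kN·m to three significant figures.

M_n ≈ 422 kN·m

Tension: T = A_s f_y = 1310 × 415 = 543650 N.
Try a within the flange: a = T/(0.85 f'_c b_f) = 543650/(0.85 × 34.6 × 960) = 19.26 mm.
Since a = 19.26 ≤ h_f = 155 mm, the stress block lies entirely in the flange; analyse as a rectangular beam of width b_f.
M_n = T(d − a/2) = 543650 × (785 − 9.63) = 421.53 × 10⁶ N·mm.
M_n = 421.53 kN·m.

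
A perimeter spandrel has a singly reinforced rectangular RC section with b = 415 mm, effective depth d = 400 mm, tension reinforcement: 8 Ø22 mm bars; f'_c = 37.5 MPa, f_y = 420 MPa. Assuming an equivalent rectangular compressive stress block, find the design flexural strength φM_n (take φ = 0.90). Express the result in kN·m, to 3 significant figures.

φM_n ≈ 404 kN·m

A_s = 8 × 380 = 3040 mm².
T = A_s f_y = 3040 × 420 = 1276800 N = 1276.8 kN.
From C = T: a = T/(0.85 f'_c b) = 1276800/(0.85 × 37.5 × 415) = 96.52 mm.
M_n = T(d − a/2) = 1276.8 kN × (400 − 48.26) mm = 449.10 kN·m.
φM_n = 0.90 × 449.10 = 404.19 kN·m.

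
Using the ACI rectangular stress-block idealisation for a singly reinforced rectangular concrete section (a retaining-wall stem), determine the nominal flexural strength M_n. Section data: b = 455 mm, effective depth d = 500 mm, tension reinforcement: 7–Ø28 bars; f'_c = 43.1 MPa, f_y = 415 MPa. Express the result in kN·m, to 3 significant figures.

A_s = 7 × 616 = 4312 mm².
T = A_s f_y = 4312 × 415 = 1789480 N = 1789.48 kN.
From C = T: a = T/(0.85 f'_c b) = 1789480/(0.85 × 43.1 × 455) = 107.35 mm.
M_n = T(d − a/2) = 1789.48 kN × (500 − 53.675) mm = 798.69 kN·m.

M_n ≈ 799 kN·m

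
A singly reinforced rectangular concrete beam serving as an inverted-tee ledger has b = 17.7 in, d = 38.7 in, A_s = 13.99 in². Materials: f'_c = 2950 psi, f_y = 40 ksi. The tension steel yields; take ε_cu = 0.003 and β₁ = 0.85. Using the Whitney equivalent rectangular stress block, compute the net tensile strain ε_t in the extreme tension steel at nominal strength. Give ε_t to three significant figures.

ε_t ≈ 0.00483

a = A_s f_y/(0.85 f'_c b) = 12.609 in.
β₁ = 0.85, so c = a/β₁ = 12.609/0.85 = 14.834 in.
From the linear strain diagram with ε_cu = 0.003: ε_t = 0.003 (d − c)/c = 0.003 × (38.7 − 14.834)/14.834 = 0.00483.
ε_t is between 0.004 and 0.005 — transition zone.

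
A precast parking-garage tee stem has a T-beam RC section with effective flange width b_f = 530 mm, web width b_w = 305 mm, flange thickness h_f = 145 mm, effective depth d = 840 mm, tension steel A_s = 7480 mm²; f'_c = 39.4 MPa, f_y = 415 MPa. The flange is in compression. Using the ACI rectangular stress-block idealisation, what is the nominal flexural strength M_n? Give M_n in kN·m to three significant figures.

M_n ≈ 2330 kN·m

Tension: T = A_s f_y = 7480 × 415 = 3104200 N.
Try a within the flange: a = T/(0.85 f'_c b_f) = 3104200/(0.85 × 39.4 × 530) = 174.89 mm.
a = 174.89 > h_f = 145 mm: the block extends into the web. Split into flange-overhang and web parts.
C_f = 0.85 f'_c (b_f − b_w) h_f = 0.85 × 39.4 × (530 − 305) × 145 = 1092611 N.
Remaining web compression depth: a_w = (T − C_f)/(0.85 f'_c b_w) = (3104200 − 1092611)/(0.85 × 39.4 × 305) = 196.94 mm.
M_n = C_f(d − h_f/2) + (T − C_f)(d − a_w/2) = 1092611 × (840 − 72.5) + 2011589 × (840 − 98.47) = 838.58 + 1491.65 = 2330.23 × 10⁶ N·mm.
M_n = 2330.23 kN·m.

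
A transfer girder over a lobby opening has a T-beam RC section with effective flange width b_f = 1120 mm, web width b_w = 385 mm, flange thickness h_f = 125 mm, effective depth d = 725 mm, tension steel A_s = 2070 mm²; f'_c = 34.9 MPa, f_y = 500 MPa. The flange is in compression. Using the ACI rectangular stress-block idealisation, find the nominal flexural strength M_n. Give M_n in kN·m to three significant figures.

Tension: T = A_s f_y = 2070 × 500 = 1035000 N.
Try a within the flange: a = T/(0.85 f'_c b_f) = 1035000/(0.85 × 34.9 × 1120) = 31.15 mm.
Since a = 31.15 ≤ h_f = 125 mm, the stress block lies entirely in the flange; analyse as a rectangular beam of width b_f.
M_n = T(d − a/2) = 1035000 × (725 − 15.575) = 734.25 × 10⁶ N·mm.
M_n = 734.25 kN·m.

M_n ≈ 734 kN·m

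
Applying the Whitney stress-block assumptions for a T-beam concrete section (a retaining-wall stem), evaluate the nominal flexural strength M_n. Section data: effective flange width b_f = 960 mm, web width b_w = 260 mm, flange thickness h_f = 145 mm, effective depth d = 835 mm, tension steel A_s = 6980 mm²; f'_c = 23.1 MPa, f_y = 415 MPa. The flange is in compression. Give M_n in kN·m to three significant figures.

Tension: T = A_s f_y = 6980 × 415 = 2896700 N.
Try a within the flange: a = T/(0.85 f'_c b_f) = 2896700/(0.85 × 23.1 × 960) = 153.67 mm.
a = 153.67 > h_f = 145 mm: the block extends into the web. Split into flange-overhang and web parts.
C_f = 0.85 f'_c (b_f − b_w) h_f = 0.85 × 23.1 × (960 − 260) × 145 = 1992953 N.
Remaining web compression depth: a_w = (T − C_f)/(0.85 f'_c b_w) = (2896700 − 1992953)/(0.85 × 23.1 × 260) = 177.03 mm.
M_n = C_f(d − h_f/2) + (T − C_f)(d − a_w/2) = 1992953 × (835 − 72.5) + 903747 × (835 − 88.515) = 1519.63 + 674.63 = 2194.26 × 10⁶ N·mm.
M_n = 2194.26 kN·m.

M_n ≈ 2190 kN·m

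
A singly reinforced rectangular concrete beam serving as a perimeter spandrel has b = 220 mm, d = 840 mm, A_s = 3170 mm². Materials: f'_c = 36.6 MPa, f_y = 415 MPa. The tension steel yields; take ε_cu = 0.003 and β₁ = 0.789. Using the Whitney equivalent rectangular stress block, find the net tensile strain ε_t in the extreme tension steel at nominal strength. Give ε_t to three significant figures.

a = A_s f_y/(0.85 f'_c b) = 192.21 mm.
β₁ = 0.789, so c = a/β₁ = 192.21/0.789 = 243.61 mm.
From the linear strain diagram with ε_cu = 0.003: ε_t = 0.003 (d − c)/c = 0.003 × (840 − 243.61)/243.61 = 0.00734.
Since ε_t ≥ 0.005, the section is tension-controlled.

ε_t ≈ 0.00734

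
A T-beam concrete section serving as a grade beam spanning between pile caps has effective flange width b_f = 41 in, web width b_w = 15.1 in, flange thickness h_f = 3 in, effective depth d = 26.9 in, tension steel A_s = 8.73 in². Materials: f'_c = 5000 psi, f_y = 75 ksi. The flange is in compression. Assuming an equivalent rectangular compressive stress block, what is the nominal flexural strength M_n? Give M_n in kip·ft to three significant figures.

Tension: T = A_s f_y = 8.73 × 75 = 654.75 kips.
Try a within the flange: a = T/(0.85 f'_c b_f) = 654.75/(0.85 × 5 × 41) = 3.758 in.
a = 3.758 > h_f = 3 in: the block extends into the web. Split into flange-overhang and web parts.
C_f = 0.85 f'_c (b_f − b_w) h_f = 0.85 × 5 × (41 − 15.1) × 3 = 330.2 kips.
Remaining web compression depth: a_w = (T − C_f)/(0.85 f'_c b_w) = (654.75 − 330.2)/(0.85 × 5 × 15.1) = 5.057 in.
M_n = C_f(d − h_f/2) + (T − C_f)(d − a_w/2) = 330.2 × (26.9 − 1.5) + 324.55 × (26.9 − 2.5285) = 8387.1 + 7909.8 = 16296.9 kip·in.
M_n = 16296.9/12 = 1358.08 kip·ft.

M_n ≈ 1360 kip·ft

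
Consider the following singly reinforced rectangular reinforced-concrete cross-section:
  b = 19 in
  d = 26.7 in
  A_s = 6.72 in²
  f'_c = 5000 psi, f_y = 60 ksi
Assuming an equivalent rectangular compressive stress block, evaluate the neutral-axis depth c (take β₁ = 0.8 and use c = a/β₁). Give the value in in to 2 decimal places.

c ≈ 6.24 in

T = A_s f_y = 6.72 × 60 = 403.2 kips.
a = T/(0.85 f'_c b) = 403.2/(0.85 × 5 × 19) = 4.9932 in.
With β₁ = 0.8, c = a/β₁ = 4.9932/0.8 = 6.24 in.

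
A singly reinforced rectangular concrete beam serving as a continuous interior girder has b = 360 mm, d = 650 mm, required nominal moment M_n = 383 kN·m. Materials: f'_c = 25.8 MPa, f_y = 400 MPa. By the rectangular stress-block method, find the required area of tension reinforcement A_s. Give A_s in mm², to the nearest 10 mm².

A_s ≈ 1570 mm²

With M_n = 0.85 f'_c a b (d − a/2), solve the quadratic for a:
a = d − √(d² − 2M_n/(0.85 f'_c b)) = 650 − √(650² − 2 × 383×10⁶/(0.85 × 25.8 × 360)) = 79.50 mm.
A_s = 0.85 f'_c a b / f_y = 0.85 × 25.8 × 79.50 × 360 / 400 = 1569.1 mm².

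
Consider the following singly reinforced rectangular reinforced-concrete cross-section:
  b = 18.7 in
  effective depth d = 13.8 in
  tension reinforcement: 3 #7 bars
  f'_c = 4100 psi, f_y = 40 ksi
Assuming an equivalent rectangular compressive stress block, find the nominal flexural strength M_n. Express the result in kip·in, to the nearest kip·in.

A_s = 3 × 0.6 = 1.8 in².
T = A_s f_y = 1.8 × 40 = 72 kips.
a = T/(0.85 f'_c b) = 72/(0.85 × 4.1 × 18.7) = 1.105 in.
M_n = T(d − a/2) = 72 × (13.8 − 0.5525) = 953.8 kip·in.

M_n ≈ 954 kip·in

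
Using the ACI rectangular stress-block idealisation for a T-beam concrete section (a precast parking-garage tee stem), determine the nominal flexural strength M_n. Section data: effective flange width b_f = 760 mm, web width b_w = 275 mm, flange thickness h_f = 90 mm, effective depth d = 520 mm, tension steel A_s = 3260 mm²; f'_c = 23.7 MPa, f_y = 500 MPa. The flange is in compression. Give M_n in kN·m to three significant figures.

Tension: T = A_s f_y = 3260 × 500 = 1630000 N.
Try a within the flange: a = T/(0.85 f'_c b_f) = 1630000/(0.85 × 23.7 × 760) = 106.46 mm.
a = 106.46 > h_f = 90 mm: the block extends into the web. Split into flange-overhang and web parts.
C_f = 0.85 f'_c (b_f − b_w) h_f = 0.85 × 23.7 × (760 − 275) × 90 = 879329 N.
Remaining web compression depth: a_w = (T − C_f)/(0.85 f'_c b_w) = (1630000 − 879329)/(0.85 × 23.7 × 275) = 135.50 mm.
M_n = C_f(d − h_f/2) + (T − C_f)(d − a_w/2) = 879329 × (520 − 45) + 750671 × (520 − 67.75) = 417.68 + 339.49 = 757.17 × 10⁶ N·mm.
M_n = 757.17 kN·m.

M_n ≈ 757 kN·m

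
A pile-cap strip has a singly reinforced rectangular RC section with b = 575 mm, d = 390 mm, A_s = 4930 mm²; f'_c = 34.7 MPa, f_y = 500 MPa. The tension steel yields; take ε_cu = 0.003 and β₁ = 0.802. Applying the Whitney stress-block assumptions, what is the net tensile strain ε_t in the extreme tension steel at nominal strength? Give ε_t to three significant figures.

a = A_s f_y/(0.85 f'_c b) = 145.35 mm.
β₁ = 0.802, so c = a/β₁ = 145.35/0.802 = 181.23 mm.
From the linear strain diagram with ε_cu = 0.003: ε_t = 0.003 (d − c)/c = 0.003 × (390 − 181.23)/181.23 = 0.00346.
ε_t < 0.004 — the section is over-reinforced for flexure under ACI limits.

ε_t ≈ 0.00346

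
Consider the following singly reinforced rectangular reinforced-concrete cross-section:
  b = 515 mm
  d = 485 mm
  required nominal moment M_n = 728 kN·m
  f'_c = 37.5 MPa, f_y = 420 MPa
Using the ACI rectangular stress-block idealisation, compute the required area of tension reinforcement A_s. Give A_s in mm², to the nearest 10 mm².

With M_n = 0.85 f'_c a b (d − a/2), solve the quadratic for a:
a = d − √(d² − 2M_n/(0.85 f'_c b)) = 485 − √(485² − 2 × 728×10⁶/(0.85 × 37.5 × 515)) = 102.21 mm.
A_s = 0.85 f'_c a b / f_y = 0.85 × 37.5 × 102.21 × 515 / 420 = 3994.9 mm².

A_s ≈ 3990 mm²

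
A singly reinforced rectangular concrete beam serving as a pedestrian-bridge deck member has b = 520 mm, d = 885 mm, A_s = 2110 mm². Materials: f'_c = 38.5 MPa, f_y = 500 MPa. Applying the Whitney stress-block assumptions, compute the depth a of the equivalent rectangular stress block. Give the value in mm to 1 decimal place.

a ≈ 62.0 mm

T = A_s f_y = 2110 × 500 = 1055000 N = 1055 kN.
Setting C = 0.85 f'_c a b equal to T: a = 1055000/(0.85 × 38.5 × 520) = 62.0 mm.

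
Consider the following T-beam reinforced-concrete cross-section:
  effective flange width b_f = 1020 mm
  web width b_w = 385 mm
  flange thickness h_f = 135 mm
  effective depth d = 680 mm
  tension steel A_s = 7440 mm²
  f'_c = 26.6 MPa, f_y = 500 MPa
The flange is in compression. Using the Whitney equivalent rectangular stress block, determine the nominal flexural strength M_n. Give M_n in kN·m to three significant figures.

Tension: T = A_s f_y = 7440 × 500 = 3720000 N.
Try a within the flange: a = T/(0.85 f'_c b_f) = 3720000/(0.85 × 26.6 × 1020) = 161.30 mm.
a = 161.30 > h_f = 135 mm: the block extends into the web. Split into flange-overhang and web parts.
C_f = 0.85 f'_c (b_f − b_w) h_f = 0.85 × 26.6 × (1020 − 385) × 135 = 1938242 N.
Remaining web compression depth: a_w = (T − C_f)/(0.85 f'_c b_w) = (3720000 − 1938242)/(0.85 × 26.6 × 385) = 204.69 mm.
M_n = C_f(d − h_f/2) + (T − C_f)(d − a_w/2) = 1938242 × (680 − 67.5) + 1781758 × (680 − 102.345) = 1187.17 + 1029.24 = 2216.41 × 10⁶ N·mm.
M_n = 2216.41 kN·m.

M_n ≈ 2220 kN·m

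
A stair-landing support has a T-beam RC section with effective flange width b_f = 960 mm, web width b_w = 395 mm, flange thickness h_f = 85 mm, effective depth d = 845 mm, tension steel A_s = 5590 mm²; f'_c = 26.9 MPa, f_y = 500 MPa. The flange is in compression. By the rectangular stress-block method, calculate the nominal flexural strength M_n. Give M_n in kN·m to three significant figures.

M_n ≈ 2160 kN·m

Tension: T = A_s f_y = 5590 × 500 = 2795000 N.
Try a within the flange: a = T/(0.85 f'_c b_f) = 2795000/(0.85 × 26.9 × 960) = 127.33 mm.
a = 127.33 > h_f = 85 mm: the block extends into the web. Split into flange-overhang and web parts.
C_f = 0.85 f'_c (b_f − b_w) h_f = 0.85 × 26.9 × (960 − 395) × 85 = 1098092 N.
Remaining web compression depth: a_w = (T − C_f)/(0.85 f'_c b_w) = (2795000 − 1098092)/(0.85 × 26.9 × 395) = 187.88 mm.
M_n = C_f(d − h_f/2) + (T − C_f)(d − a_w/2) = 1098092 × (845 − 42.5) + 1696908 × (845 − 93.94) = 881.22 + 1274.48 = 2155.70 × 10⁶ N·mm.
M_n = 2155.70 kN·m.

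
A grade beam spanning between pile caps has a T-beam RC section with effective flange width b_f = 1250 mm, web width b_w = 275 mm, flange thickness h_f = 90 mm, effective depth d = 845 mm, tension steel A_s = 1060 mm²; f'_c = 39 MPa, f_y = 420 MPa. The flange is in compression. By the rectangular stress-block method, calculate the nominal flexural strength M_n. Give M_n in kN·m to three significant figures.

Tension: T = A_s f_y = 1060 × 420 = 445200 N.
Try a within the flange: a = T/(0.85 f'_c b_f) = 445200/(0.85 × 39 × 1250) = 10.74 mm.
Since a = 10.74 ≤ h_f = 90 mm, the stress block lies entirely in the flange; analyse as a rectangular beam of width b_f.
M_n = T(d − a/2) = 445200 × (845 − 5.37) = 373.80 × 10⁶ N·mm.
M_n = 373.80 kN·m.

M_n ≈ 374 kN·m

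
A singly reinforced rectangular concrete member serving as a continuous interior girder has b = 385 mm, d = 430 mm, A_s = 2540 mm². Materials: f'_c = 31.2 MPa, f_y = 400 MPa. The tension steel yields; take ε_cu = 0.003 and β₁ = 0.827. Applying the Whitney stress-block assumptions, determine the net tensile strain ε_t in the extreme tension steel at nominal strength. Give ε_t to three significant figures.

a = A_s f_y/(0.85 f'_c b) = 99.51 mm.
β₁ = 0.827, so c = a/β₁ = 99.51/0.827 = 120.33 mm.
From the linear strain diagram with ε_cu = 0.003: ε_t = 0.003 (d − c)/c = 0.003 × (430 − 120.33)/120.33 = 0.00772.
Since ε_t ≥ 0.005, the section is tension-controlled.

ε_t ≈ 0.00772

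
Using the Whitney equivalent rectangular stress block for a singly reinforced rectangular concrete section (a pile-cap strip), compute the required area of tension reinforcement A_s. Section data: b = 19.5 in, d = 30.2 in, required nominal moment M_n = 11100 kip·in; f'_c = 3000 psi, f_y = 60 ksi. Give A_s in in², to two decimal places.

From M_n = 0.85 f'_c a b (d − a/2):
a = d − √(d² − 2M_n/(0.85 f'_c b)) = 30.2 − √(30.2² − 2 × 11100/(0.85 × 3 × 19.5)) = 8.623 in.
A_s = 0.85 f'_c a b / f_y = 0.85 × 3 × 8.623 × 19.5 / 60 = 7.146 in².

A_s ≈ 7.15 in²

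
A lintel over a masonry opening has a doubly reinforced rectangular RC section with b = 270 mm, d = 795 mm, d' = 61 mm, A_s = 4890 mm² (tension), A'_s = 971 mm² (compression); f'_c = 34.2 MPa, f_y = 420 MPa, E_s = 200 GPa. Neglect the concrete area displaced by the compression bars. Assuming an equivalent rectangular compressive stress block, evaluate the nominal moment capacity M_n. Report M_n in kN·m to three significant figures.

M_n ≈ 1440 kN·m

Assume both tension and compression steel yield.
Net tension couple steel: A_s − A'_s = 3919 mm².
a = (A_s − A'_s) f_y / (0.85 f'_c b) = 1645980/(0.85 × 34.2 × 270) = 209.71 mm.
c = a/β₁ = 209.71/0.806 = 260.19 mm; ε'_s = 0.003(c − d')/c = 0.0023 ≥ f_y/E_s = 0.0021, so compression steel does yield.
M_n = (A_s − A'_s) f_y (d − a/2) + A'_s f_y (d − d') = [1645980 × (795 − 104.855) + 407820 × (795 − 61)] × 10⁻⁶ = 1135.96 + 299.34 = 1435.30 kN·m.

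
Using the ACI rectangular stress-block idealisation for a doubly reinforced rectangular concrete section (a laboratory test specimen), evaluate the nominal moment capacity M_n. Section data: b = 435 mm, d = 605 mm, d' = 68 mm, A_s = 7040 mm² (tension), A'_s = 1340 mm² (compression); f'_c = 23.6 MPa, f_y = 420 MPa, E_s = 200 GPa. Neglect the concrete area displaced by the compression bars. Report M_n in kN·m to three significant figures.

M_n ≈ 1420 kN·m

Assume both tension and compression steel yield.
Net tension couple steel: A_s − A'_s = 5700 mm².
a = (A_s − A'_s) f_y / (0.85 f'_c b) = 2394000/(0.85 × 23.6 × 435) = 274.35 mm.
c = a/β₁ = 274.35/0.85 = 322.76 mm; ε'_s = 0.003(c − d')/c = 0.0024 ≥ f_y/E_s = 0.0021, so compression steel does yield.
M_n = (A_s − A'_s) f_y (d − a/2) + A'_s f_y (d − d') = [2394000 × (605 − 137.175) + 562800 × (605 − 68)] × 10⁻⁶ = 1119.97 + 302.22 = 1422.19 kN·m.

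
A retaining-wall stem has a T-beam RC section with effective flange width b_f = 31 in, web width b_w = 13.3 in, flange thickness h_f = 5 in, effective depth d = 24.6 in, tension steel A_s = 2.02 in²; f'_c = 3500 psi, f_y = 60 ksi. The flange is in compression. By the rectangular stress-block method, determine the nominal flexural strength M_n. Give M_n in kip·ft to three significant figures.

Tension: T = A_s f_y = 2.02 × 60 = 121.2 kips.
Try a within the flange: a = T/(0.85 f'_c b_f) = 121.2/(0.85 × 3.5 × 31) = 1.314 in.
Since a = 1.314 ≤ h_f = 5 in, the stress block lies entirely in the flange; analyse as a rectangular beam of width b_f.
M_n = T(d − a/2) = 121.2 × (24.6 − 0.657) = 2901.9 kip·in.
M_n = 2901.9/12 = 241.83 kip·ft.

M_n ≈ 242 kip·ft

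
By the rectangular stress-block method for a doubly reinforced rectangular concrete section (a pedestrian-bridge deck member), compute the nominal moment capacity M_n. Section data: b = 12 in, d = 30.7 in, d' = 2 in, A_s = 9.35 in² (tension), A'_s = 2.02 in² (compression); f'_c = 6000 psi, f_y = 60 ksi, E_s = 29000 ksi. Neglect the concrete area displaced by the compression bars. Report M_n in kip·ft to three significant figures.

M_n ≈ 1280 kip·ft

Assume both steels yield.
a = (A_s − A'_s) f_y/(0.85 f'_c b) = (9.35 − 2.02) × 60/(0.85 × 6 × 12) = 7.186 in.
c = a/β₁ = 7.186/0.75 = 9.581 in; ε'_s = 0.003(c − d')/c = 0.0024 ≥ ε_y = 0.0021, so the compression steel yields.
M_n = (A_s − A'_s) f_y (d − a/2) + A'_s f_y (d − d') = 439.8 × (30.7 − 3.593) + 121.2 × (30.7 − 2) = 11921.7 + 3478.4 = 15400.1 kip·in = 15400.1/12 = 1283.34 kip·ft.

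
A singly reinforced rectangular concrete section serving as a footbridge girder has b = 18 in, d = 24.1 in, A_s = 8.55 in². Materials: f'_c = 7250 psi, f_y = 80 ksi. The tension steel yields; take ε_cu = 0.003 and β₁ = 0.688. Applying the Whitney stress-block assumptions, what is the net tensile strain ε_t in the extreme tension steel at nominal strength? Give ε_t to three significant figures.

a = A_s f_y/(0.85 f'_c b) = 6.166 in.
β₁ = 0.688, so c = a/β₁ = 6.166/0.688 = 8.962 in.
From the linear strain diagram with ε_cu = 0.003: ε_t = 0.003 (d − c)/c = 0.003 × (24.1 − 8.962)/8.962 = 0.00507.
Since ε_t ≥ 0.005, the section is tension-controlled.

ε_t ≈ 0.00507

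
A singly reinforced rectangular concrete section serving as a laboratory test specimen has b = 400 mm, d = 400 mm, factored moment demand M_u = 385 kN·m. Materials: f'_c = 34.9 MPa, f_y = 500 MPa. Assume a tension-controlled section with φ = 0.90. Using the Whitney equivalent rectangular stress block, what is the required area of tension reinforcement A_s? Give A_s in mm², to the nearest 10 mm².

M_n = M_u/φ = 385/0.90 = 427.778 kN·m.
With M_n = 0.85 f'_c a b (d − a/2), solve the quadratic for a:
a = d − √(d² − 2M_n/(0.85 f'_c b)) = 400 − √(400² − 2 × 427.778×10⁶/(0.85 × 34.9 × 400)) = 103.52 mm.
A_s = 0.85 f'_c a b / f_y = 0.85 × 34.9 × 103.52 × 400 / 500 = 2456.7 mm².

A_s ≈ 2460 mm²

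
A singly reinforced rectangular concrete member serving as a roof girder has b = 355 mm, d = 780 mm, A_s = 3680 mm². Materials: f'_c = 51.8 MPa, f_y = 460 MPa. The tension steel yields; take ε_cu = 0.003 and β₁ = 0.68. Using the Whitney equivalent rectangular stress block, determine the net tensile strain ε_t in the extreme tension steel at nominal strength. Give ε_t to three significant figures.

a = A_s f_y/(0.85 f'_c b) = 108.30 mm.
β₁ = 0.68, so c = a/β₁ = 108.30/0.68 = 159.26 mm.
From the linear strain diagram with ε_cu = 0.003: ε_t = 0.003 (d − c)/c = 0.003 × (780 − 159.26)/159.26 = 0.0117.
Since ε_t ≥ 0.005, the section is tension-controlled.

ε_t ≈ 0.0117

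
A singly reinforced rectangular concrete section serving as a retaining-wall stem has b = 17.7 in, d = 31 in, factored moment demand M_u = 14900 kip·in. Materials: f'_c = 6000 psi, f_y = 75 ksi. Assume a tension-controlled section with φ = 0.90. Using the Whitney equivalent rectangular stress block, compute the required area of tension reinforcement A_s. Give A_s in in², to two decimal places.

A_s ≈ 7.97 in²

M_n = M_u/φ = 14900/0.90 = 16555.6 kip·in.
From M_n = 0.85 f'_c a b (d − a/2):
a = d − √(d² − 2M_n/(0.85 f'_c b)) = 31 − √(31² − 2 × 16555.6/(0.85 × 6 × 17.7)) = 6.624 in.
A_s = 0.85 f'_c a b / f_y = 0.85 × 6 × 6.624 × 17.7 / 75 = 7.973 in².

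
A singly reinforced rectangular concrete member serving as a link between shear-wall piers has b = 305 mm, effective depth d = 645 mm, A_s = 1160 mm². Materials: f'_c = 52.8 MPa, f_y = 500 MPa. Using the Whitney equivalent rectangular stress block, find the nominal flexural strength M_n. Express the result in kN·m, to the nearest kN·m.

M_n ≈ 362 kN·m

T = A_s f_y = 1160 × 500 = 580000 N = 580 kN.
From C = T: a = T/(0.85 f'_c b) = 580000/(0.85 × 52.8 × 305) = 42.37 mm.
M_n = T(d − a/2) = 580 kN × (645 − 21.185) mm = 361.81 kN·m.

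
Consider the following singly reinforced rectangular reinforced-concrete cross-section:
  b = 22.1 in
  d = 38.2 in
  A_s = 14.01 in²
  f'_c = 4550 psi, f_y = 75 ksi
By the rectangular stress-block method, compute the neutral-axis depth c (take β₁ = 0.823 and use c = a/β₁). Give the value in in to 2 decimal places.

c ≈ 14.94 in

T = A_s f_y = 14.01 × 75 = 1050.75 kips.
a = T/(0.85 f'_c b) = 1050.75/(0.85 × 4.55 × 22.1) = 12.2935 in.
With β₁ = 0.823, c = a/β₁ = 12.2935/0.823 = 14.94 in.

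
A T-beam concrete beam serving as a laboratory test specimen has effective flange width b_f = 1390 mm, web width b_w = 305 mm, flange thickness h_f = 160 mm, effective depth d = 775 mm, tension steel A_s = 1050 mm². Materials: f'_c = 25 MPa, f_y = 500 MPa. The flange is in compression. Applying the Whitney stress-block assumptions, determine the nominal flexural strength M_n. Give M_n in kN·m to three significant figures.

Tension: T = A_s f_y = 1050 × 500 = 525000 N.
Try a within the flange: a = T/(0.85 f'_c b_f) = 525000/(0.85 × 25 × 1390) = 17.77 mm.
Since a = 17.77 ≤ h_f = 160 mm, the stress block lies entirely in the flange; analyse as a rectangular beam of width b_f.
M_n = T(d − a/2) = 525000 × (775 − 8.885) = 402.21 × 10⁶ N·mm.
M_n = 402.21 kN·m.

M_n ≈ 402 kN·m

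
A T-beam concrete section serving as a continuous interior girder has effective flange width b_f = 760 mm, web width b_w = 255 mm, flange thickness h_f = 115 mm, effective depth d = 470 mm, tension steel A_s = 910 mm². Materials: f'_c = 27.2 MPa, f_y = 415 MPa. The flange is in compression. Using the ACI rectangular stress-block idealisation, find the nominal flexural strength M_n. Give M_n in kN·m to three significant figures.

Tension: T = A_s f_y = 910 × 415 = 377650 N.
Try a within the flange: a = T/(0.85 f'_c b_f) = 377650/(0.85 × 27.2 × 760) = 21.49 mm.
Since a = 21.49 ≤ h_f = 115 mm, the stress block lies entirely in the flange; analyse as a rectangular beam of width b_f.
M_n = T(d − a/2) = 377650 × (470 − 10.745) = 173.44 × 10⁶ N·mm.
M_n = 173.44 kN·m.

M_n ≈ 173 kN·m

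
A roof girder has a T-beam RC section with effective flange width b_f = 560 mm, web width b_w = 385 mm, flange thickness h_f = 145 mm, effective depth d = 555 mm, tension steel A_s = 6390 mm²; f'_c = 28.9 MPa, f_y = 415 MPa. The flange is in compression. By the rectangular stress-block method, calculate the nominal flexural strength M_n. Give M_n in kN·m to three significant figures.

M_n ≈ 1210 kN·m

Tension: T = A_s f_y = 6390 × 415 = 2651850 N.
Try a within the flange: a = T/(0.85 f'_c b_f) = 2651850/(0.85 × 28.9 × 560) = 192.77 mm.
a = 192.77 > h_f = 145 mm: the block extends into the web. Split into flange-overhang and web parts.
C_f = 0.85 f'_c (b_f − b_w) h_f = 0.85 × 28.9 × (560 − 385) × 145 = 623337 N.
Remaining web compression depth: a_w = (T − C_f)/(0.85 f'_c b_w) = (2651850 − 623337)/(0.85 × 28.9 × 385) = 214.49 mm.
M_n = C_f(d − h_f/2) + (T − C_f)(d − a_w/2) = 623337 × (555 − 72.5) + 2028513 × (555 − 107.245) = 300.76 + 908.28 = 1209.04 × 10⁶ N·mm.
M_n = 1209.04 kN·m.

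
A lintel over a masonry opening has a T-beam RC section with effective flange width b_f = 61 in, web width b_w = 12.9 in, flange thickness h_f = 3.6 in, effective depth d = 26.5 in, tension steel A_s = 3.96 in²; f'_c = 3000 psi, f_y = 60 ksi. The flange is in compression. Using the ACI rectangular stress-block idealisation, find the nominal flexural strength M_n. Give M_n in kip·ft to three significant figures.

Tension: T = A_s f_y = 3.96 × 60 = 237.6 kips.
Try a within the flange: a = T/(0.85 f'_c b_f) = 237.6/(0.85 × 3 × 61) = 1.527 in.
Since a = 1.527 ≤ h_f = 3.6 in, the stress block lies entirely in the flange; analyse as a rectangular beam of width b_f.
M_n = T(d − a/2) = 237.6 × (26.5 − 0.7635) = 6115.0 kip·in.
M_n = 6115.0/12 = 509.58 kip·ft.

M_n ≈ 510 kip·ft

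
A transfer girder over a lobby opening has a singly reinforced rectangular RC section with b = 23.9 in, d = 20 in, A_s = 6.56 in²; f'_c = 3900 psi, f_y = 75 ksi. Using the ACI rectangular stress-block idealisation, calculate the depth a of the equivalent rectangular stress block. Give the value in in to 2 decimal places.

T = A_s f_y = 6.56 × 75 = 492 kips.
a = T/(0.85 f'_c b) = 492/(0.85 × 3.9 × 23.9) = 6.21 in.

a ≈ 6.21 in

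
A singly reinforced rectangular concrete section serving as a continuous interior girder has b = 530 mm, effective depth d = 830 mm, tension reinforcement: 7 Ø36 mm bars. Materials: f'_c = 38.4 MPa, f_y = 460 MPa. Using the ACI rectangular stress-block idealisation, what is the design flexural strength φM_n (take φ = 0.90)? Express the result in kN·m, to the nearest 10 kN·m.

A_s = 7 × 1018 = 7126 mm².
T = A_s f_y = 7126 × 460 = 3277960 N = 3277.96 kN.
From C = T: a = T/(0.85 f'_c b) = 3277960/(0.85 × 38.4 × 530) = 189.49 mm.
M_n = T(d − a/2) = 3277.96 kN × (830 − 94.745) mm = 2410.14 kN·m.
φM_n = 0.90 × 2410.14 = 2169.13 kN·m.

φM_n ≈ 2170 kN·m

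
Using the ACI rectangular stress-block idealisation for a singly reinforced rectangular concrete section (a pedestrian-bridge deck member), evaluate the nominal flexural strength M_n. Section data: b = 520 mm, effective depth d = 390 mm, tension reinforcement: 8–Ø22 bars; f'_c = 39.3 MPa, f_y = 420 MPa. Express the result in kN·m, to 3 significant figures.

A_s = 8 × 380 = 3040 mm².
T = A_s f_y = 3040 × 420 = 1276800 N = 1276.8 kN.
From C = T: a = T/(0.85 f'_c b) = 1276800/(0.85 × 39.3 × 520) = 73.50 mm.
M_n = T(d − a/2) = 1276.8 kN × (390 − 36.75) mm = 451.03 kN·m.

M_n ≈ 451 kN·m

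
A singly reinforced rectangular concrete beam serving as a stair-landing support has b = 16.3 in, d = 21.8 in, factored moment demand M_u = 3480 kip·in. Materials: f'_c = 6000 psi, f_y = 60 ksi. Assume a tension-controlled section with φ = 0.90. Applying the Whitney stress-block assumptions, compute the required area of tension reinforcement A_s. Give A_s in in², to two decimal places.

A_s ≈ 3.12 in²

M_n = M_u/φ = 3480/0.90 = 3866.67 kip·in.
From M_n = 0.85 f'_c a b (d − a/2):
a = d − √(d² − 2M_n/(0.85 f'_c b)) = 21.8 − √(21.8² − 2 × 3866.67/(0.85 × 6 × 16.3)) = 2.250 in.
A_s = 0.85 f'_c a b / f_y = 0.85 × 6 × 2.250 × 16.3 / 60 = 3.117 in².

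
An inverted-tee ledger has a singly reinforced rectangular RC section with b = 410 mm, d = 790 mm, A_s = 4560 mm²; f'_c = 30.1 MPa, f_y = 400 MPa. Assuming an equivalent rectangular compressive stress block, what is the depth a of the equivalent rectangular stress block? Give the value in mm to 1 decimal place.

T = A_s f_y = 4560 × 400 = 1824000 N = 1824 kN.
Setting C = 0.85 f'_c a b equal to T: a = 1824000/(0.85 × 30.1 × 410) = 173.9 mm.

a ≈ 173.9 mm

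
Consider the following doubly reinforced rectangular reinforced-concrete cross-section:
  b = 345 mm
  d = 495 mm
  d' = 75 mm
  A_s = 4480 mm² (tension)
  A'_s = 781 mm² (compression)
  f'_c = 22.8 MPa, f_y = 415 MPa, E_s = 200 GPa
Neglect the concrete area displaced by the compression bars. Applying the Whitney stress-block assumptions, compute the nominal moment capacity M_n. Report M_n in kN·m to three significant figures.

M_n ≈ 720 kN·m

Assume both tension and compression steel yield.
Net tension couple steel: A_s − A'_s = 3699 mm².
a = (A_s − A'_s) f_y / (0.85 f'_c b) = 1535085/(0.85 × 22.8 × 345) = 229.59 mm.
c = a/β₁ = 229.59/0.85 = 270.11 mm; ε'_s = 0.003(c − d')/c = 0.0022 ≥ f_y/E_s = 0.0021, so compression steel does yield.
M_n = (A_s − A'_s) f_y (d − a/2) + A'_s f_y (d − d') = [1535085 × (495 − 114.795) + 324115 × (495 − 75)] × 10⁻⁶ = 583.65 + 136.13 = 719.78 kN·m.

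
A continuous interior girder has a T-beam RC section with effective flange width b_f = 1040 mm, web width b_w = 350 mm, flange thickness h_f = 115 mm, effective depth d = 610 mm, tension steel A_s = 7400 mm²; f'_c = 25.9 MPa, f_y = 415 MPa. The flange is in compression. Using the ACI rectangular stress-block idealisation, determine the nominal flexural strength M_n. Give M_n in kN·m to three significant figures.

M_n ≈ 1660 kN·m

Tension: T = A_s f_y = 7400 × 415 = 3071000 N.
Try a within the flange: a = T/(0.85 f'_c b_f) = 3071000/(0.85 × 25.9 × 1040) = 134.13 mm.
a = 134.13 > h_f = 115 mm: the block extends into the web. Split into flange-overhang and web parts.
C_f = 0.85 f'_c (b_f − b_w) h_f = 0.85 × 25.9 × (1040 − 350) × 115 = 1746890 N.
Remaining web compression depth: a_w = (T − C_f)/(0.85 f'_c b_w) = (3071000 − 1746890)/(0.85 × 25.9 × 350) = 171.85 mm.
M_n = C_f(d − h_f/2) + (T − C_f)(d − a_w/2) = 1746890 × (610 − 57.5) + 1324110 × (610 − 85.925) = 965.16 + 693.93 = 1659.09 × 10⁶ N·mm.
M_n = 1659.09 kN·m.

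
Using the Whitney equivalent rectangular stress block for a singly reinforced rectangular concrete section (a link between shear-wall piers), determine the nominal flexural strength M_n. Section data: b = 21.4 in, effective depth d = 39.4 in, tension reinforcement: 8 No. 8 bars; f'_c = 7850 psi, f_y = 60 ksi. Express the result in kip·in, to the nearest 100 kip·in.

A_s = 8 × 0.79 = 6.32 in².
T = A_s f_y = 6.32 × 60 = 379.2 kips.
a = T/(0.85 f'_c b) = 379.2/(0.85 × 7.85 × 21.4) = 2.656 in.
M_n = T(d − a/2) = 379.2 × (39.4 − 1.328) = 14436.9 kip·in.

M_n ≈ 14400 kip·in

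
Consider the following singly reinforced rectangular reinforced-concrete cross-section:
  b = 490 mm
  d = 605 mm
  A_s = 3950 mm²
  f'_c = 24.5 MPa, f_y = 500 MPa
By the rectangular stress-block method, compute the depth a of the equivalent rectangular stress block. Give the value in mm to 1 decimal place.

a ≈ 193.5 mm

T = A_s f_y = 3950 × 500 = 1975000 N = 1975 kN.
Setting C = 0.85 f'_c a b equal to T: a = 1975000/(0.85 × 24.5 × 490) = 193.5 mm.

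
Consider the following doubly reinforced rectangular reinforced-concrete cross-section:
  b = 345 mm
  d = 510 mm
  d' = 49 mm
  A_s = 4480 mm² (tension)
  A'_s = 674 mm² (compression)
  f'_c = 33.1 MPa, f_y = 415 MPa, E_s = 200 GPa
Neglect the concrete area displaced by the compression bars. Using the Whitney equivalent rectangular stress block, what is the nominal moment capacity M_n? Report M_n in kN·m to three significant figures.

Assume both tension and compression steel yield.
Net tension couple steel: A_s − A'_s = 3806 mm².
a = (A_s − A'_s) f_y / (0.85 f'_c b) = 1579490/(0.85 × 33.1 × 345) = 162.72 mm.
c = a/β₁ = 162.72/0.814 = 199.90 mm; ε'_s = 0.003(c − d')/c = 0.0023 ≥ f_y/E_s = 0.0021, so compression steel does yield.
M_n = (A_s − A'_s) f_y (d − a/2) + A'_s f_y (d − d') = [1579490 × (510 − 81.36) + 279710 × (510 − 49)] × 10⁻⁶ = 677.03 + 128.95 = 805.98 kN·m.

M_n ≈ 806 kN·m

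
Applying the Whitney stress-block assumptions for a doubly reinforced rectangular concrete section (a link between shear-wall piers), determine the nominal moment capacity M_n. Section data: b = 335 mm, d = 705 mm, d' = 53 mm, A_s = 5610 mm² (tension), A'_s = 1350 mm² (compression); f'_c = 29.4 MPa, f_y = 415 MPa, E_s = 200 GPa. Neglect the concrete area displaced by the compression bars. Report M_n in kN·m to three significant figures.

Assume both tension and compression steel yield.
Net tension couple steel: A_s − A'_s = 4260 mm².
a = (A_s − A'_s) f_y / (0.85 f'_c b) = 1767900/(0.85 × 29.4 × 335) = 211.18 mm.
c = a/β₁ = 211.18/0.84 = 251.40 mm; ε'_s = 0.003(c − d')/c = 0.0024 ≥ f_y/E_s = 0.0021, so compression steel does yield.
M_n = (A_s − A'_s) f_y (d − a/2) + A'_s f_y (d − d') = [1767900 × (705 − 105.59) + 560250 × (705 − 53)] × 10⁻⁶ = 1059.70 + 365.28 = 1424.98 kN·m.

M_n ≈ 1420 kN·m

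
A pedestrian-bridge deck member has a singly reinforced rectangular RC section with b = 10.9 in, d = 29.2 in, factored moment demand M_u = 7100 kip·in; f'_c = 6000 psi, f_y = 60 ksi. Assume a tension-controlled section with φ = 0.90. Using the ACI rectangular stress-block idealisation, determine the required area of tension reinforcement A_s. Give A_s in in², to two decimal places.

M_n = M_u/φ = 7100/0.90 = 7888.89 kip·in.
From M_n = 0.85 f'_c a b (d − a/2):
a = d − √(d² − 2M_n/(0.85 f'_c b)) = 29.2 − √(29.2² − 2 × 7888.89/(0.85 × 6 × 10.9)) = 5.350 in.
A_s = 0.85 f'_c a b / f_y = 0.85 × 6 × 5.350 × 10.9 / 60 = 4.957 in².

A_s ≈ 4.96 in²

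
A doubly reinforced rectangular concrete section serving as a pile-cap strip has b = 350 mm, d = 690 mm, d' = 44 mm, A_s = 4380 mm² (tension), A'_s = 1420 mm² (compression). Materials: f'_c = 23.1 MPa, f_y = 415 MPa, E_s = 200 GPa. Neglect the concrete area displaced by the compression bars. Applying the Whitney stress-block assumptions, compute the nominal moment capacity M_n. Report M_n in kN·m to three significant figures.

Assume both tension and compression steel yield.
Net tension couple steel: A_s − A'_s = 2960 mm².
a = (A_s − A'_s) f_y / (0.85 f'_c b) = 1228400/(0.85 × 23.1 × 350) = 178.75 mm.
c = a/β₁ = 178.75/0.85 = 210.29 mm; ε'_s = 0.003(c − d')/c = 0.0024 ≥ f_y/E_s = 0.0021, so compression steel does yield.
M_n = (A_s − A'_s) f_y (d − a/2) + A'_s f_y (d − d') = [1228400 × (690 − 89.375) + 589300 × (690 − 44)] × 10⁻⁶ = 737.81 + 380.69 = 1118.50 kN·m.

M_n ≈ 1120 kN·m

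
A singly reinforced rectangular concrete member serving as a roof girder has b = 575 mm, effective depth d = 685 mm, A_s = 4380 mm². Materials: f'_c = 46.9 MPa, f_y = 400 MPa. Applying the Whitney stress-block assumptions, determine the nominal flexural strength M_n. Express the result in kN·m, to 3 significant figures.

T = A_s f_y = 4380 × 400 = 1752000 N = 1752 kN.
From C = T: a = T/(0.85 f'_c b) = 1752000/(0.85 × 46.9 × 575) = 76.43 mm.
M_n = T(d − a/2) = 1752 kN × (685 − 38.215) mm = 1133.17 kN·m.

M_n ≈ 1130 kN·m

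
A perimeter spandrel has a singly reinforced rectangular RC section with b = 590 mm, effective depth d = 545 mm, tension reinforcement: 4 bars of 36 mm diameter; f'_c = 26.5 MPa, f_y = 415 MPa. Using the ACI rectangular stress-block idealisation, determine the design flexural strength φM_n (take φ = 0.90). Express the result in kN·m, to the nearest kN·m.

A_s = 4 × 1018 = 4072 mm².
T = A_s f_y = 4072 × 415 = 1689880 N = 1689.88 kN.
From C = T: a = T/(0.85 f'_c b) = 1689880/(0.85 × 26.5 × 590) = 127.16 mm.
M_n = T(d − a/2) = 1689.88 kN × (545 − 63.58) mm = 813.54 kN·m.
φM_n = 0.90 × 813.54 = 732.19 kN·m.

φM_n ≈ 732 kN·m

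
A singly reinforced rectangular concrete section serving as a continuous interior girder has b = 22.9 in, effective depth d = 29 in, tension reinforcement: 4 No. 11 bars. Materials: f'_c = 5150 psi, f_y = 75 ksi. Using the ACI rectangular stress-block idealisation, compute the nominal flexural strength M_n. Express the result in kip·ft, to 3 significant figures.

M_n ≈ 1040 kip·ft

A_s = 4 × 1.56 = 6.24 in².
T = A_s f_y = 6.24 × 75 = 468 kips.
a = T/(0.85 f'_c b) = 468/(0.85 × 5.15 × 22.9) = 4.669 in.
M_n = T(d − a/2) = 468 × (29 − 2.3345) = 12479.5 kip·in = 12479.5/12 = 1039.96 kip·ft.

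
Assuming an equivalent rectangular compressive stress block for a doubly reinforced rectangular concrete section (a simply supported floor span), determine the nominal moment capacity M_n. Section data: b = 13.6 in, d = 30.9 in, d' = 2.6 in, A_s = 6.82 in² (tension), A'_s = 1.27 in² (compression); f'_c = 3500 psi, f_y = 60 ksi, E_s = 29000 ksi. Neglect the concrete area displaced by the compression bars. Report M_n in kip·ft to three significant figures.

Assume both steels yield.
a = (A_s − A'_s) f_y/(0.85 f'_c b) = (6.82 − 1.27) × 60/(0.85 × 3.5 × 13.6) = 8.230 in.
c = a/β₁ = 8.230/0.85 = 9.682 in; ε'_s = 0.003(c − d')/c = 0.0022 ≥ ε_y = 0.0021, so the compression steel yields.
M_n = (A_s − A'_s) f_y (d − a/2) + A'_s f_y (d − d') = 333 × (30.9 − 4.115) + 76.2 × (30.9 − 2.6) = 8919.4 + 2156.5 = 11075.9 kip·in = 11075.9/12 = 922.99 kip·ft.

M_n ≈ 923 kip·ft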